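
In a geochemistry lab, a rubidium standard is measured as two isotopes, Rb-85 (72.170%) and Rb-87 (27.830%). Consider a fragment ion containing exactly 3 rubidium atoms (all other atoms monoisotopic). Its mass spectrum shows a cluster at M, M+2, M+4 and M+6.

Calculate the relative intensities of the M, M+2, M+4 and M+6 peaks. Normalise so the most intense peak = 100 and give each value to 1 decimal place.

Each Rb atom is independently Rb-85 (p = 0.72170) or Rb-87 (q = 0.27830); the cluster is the binomial expansion (p + q)^3.
P(M) = 0.72170^3 = 0.375898
P(M+2) = 3 × 0.72170^2 × 0.27830^1 = 0.434858
P(M+4) = 3 × 0.72170^1 × 0.27830^2 = 0.167689
P(M+6) = 0.27830^3 = 0.021555
The M+2 peak is largest (0.434858); scaling to 100 gives 86.4 : 100.0 : 38.6 : 5.0.

86.4 : 100.0 : 38.6 : 5.0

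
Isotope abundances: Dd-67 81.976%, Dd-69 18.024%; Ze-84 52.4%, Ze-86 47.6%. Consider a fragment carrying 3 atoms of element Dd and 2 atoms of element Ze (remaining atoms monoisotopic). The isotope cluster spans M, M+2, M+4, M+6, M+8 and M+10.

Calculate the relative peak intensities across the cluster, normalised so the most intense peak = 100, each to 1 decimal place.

40.4 : 100.0 : 87.6 : 33.0 : 5.6 : 0.4

Element Dd pattern (n=3): 0.55088401 : 0.36336733 : 0.0798933 : 0.00585536
Element Ze pattern (n=2): 0.274576 : 0.498848 : 0.226576
Convolve the two distributions (both contribute in 2-u steps):
  M: 0.55088401×0.274576 = 0.151260
  M+2: 0.55088401×0.498848 + 0.36336733×0.274576 = 0.374579
  M+4: 0.55088401×0.226576 + 0.36336733×0.498848 + 0.0798933×0.274576 = 0.328019
  M+6: 0.36336733×0.226576 + 0.0798933×0.498848 + 0.00585536×0.274576 = 0.123793
  M+8: 0.0798933×0.226576 + 0.00585536×0.498848 = 0.021023
  M+10: 0.00585536×0.226576 = 0.001327
Scale to base peak (0.374579) = 100: 40.4 : 100.0 : 87.6 : 33.0 : 5.6 : 0.4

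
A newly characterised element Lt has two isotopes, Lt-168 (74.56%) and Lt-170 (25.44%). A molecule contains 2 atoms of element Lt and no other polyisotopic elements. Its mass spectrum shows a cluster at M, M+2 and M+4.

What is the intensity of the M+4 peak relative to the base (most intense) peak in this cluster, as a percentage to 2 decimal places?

Term probabilities: M 0.5559, M+2 0.3794, M+4 0.0647. Base peak = M.
P(M) = C(2,0) × 0.7456^2 × 0.2544^0 = 1 × 0.55591936 × 1.0000 = 0.555919 (base)
P(M+4) = C(2,2) × 0.7456^0 × 0.2544^2 = 1 × 1.0000 × 0.06471936 = 0.064719
Relative intensity = 0.064719 / 0.555919 × 100 = 11.64

11.64%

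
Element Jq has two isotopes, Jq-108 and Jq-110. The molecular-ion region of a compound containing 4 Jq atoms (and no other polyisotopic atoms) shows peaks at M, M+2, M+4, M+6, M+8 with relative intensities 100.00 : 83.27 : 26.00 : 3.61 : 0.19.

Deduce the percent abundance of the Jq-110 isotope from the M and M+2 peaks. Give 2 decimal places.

17.23%

If p is the fraction of Jq that is Jq-108, then I(M+2)/I(M) = [C(4,1)·p^3·(1−p)] / p^4 = 4·(1−p)/p = 83.27/100.00 = 0.8327
(1−p)/p = 0.8327/4 = 0.2082  ⇒  p = 1/(1 + 0.2082) = 0.8277
Jq-108: 82.77%, Jq-110: 17.23%.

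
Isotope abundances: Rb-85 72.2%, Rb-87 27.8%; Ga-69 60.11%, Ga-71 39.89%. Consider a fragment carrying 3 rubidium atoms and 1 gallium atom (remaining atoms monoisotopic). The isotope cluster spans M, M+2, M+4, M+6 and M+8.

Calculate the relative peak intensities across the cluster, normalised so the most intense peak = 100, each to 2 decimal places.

54.98 : 100.00 : 66.60 : 19.37 : 2.08

Rubidium pattern (n=3): 0.37636705 : 0.43475086 : 0.16739714 : 0.02148495
Gallium pattern (n=1): 0.6011 : 0.3989
Convolve the two distributions (both contribute in 2-u steps):
  M: 0.37636705×0.6011 = 0.226234
  M+2: 0.37636705×0.3989 + 0.43475086×0.6011 = 0.411462
  M+4: 0.43475086×0.3989 + 0.16739714×0.6011 = 0.274045
  M+6: 0.16739714×0.3989 + 0.02148495×0.6011 = 0.079689
  M+8: 0.02148495×0.3989 = 0.008570
Scale to base peak (0.411462) = 100: 54.98 : 100.00 : 66.60 : 19.37 : 2.08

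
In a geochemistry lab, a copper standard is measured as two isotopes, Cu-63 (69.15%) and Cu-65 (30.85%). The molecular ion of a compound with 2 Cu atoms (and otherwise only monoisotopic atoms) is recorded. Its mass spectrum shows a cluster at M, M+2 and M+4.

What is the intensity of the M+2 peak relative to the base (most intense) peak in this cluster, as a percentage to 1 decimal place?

Term probabilities: M 0.4782, M+2 0.4267, M+4 0.0952. Base peak = M.
P(M) = C(2,0) × 0.6915^2 × 0.3085^0 = 1 × 0.47817225 × 1.0000 = 0.478172 (base)
P(M+2) = C(2,1) × 0.6915^1 × 0.3085^1 = 2 × 0.6915 × 0.3085 = 0.426656
Relative intensity = 0.426656 / 0.478172 × 100 = 89.2

89.2%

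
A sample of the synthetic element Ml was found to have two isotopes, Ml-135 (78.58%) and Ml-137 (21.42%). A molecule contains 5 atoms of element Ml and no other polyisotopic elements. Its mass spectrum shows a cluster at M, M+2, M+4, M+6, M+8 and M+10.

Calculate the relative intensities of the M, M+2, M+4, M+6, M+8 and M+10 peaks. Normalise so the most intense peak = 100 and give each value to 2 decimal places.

Expanding (0.7858 + 0.2142)^5:
P(M) = 0.7858^5 = 0.299613
P(M+2) = 5 × 0.7858^4 × 0.2142^1 = 0.408355
P(M+4) = 10 × 0.7858^3 × 0.2142^2 = 0.222626
P(M+6) = 10 × 0.7858^2 × 0.2142^3 = 0.060685
P(M+8) = 5 × 0.7858^1 × 0.2142^4 = 0.008271
P(M+10) = 0.2142^5 = 0.000451
The M+2 peak is largest (0.408355); scaling to 100 gives 73.37 : 100.00 : 54.52 : 14.86 : 2.03 : 0.11.

73.37 : 100.00 : 54.52 : 14.86 : 2.03 : 0.11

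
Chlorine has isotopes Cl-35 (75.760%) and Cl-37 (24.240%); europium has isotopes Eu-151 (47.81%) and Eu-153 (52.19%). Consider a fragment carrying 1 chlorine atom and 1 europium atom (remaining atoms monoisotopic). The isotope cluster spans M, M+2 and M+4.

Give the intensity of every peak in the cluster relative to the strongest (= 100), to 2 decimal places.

70.84 : 100.00 : 24.74

Chlorine pattern (n=1): 0.7576 : 0.2424
Europium pattern (n=1): 0.4781 : 0.5219
Convolve the two distributions (both contribute in 2-u steps):
  M: 0.7576×0.4781 = 0.362209
  M+2: 0.7576×0.5219 + 0.2424×0.4781 = 0.511283
  M+4: 0.2424×0.5219 = 0.126509
Scale to base peak (0.511283) = 100: 70.84 : 100.00 : 24.74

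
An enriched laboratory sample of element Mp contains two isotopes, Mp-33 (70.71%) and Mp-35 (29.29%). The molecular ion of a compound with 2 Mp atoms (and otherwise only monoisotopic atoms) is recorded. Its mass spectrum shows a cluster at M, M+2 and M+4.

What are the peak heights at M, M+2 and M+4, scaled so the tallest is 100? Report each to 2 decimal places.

100.00 : 82.85 : 17.16

Expanding (0.7071 + 0.2929)^2:
P(M) = 0.7071^2 = 0.499990
P(M+2) = 2 × 0.7071^1 × 0.2929^1 = 0.414219
P(M+4) = 0.2929^2 = 0.085790
The M peak is largest (0.499990); scaling to 100 gives 100.00 : 82.85 : 17.16.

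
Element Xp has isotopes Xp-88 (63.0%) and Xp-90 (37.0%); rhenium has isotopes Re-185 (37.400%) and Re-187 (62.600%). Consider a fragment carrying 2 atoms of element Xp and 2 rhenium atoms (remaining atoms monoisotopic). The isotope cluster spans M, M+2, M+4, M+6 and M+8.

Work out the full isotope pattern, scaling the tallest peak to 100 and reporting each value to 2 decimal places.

14.13 : 63.89 : 100.00 : 62.80 : 13.65

Element Xp pattern (n=2): 0.3969 : 0.4662 : 0.1369
Rhenium pattern (n=2): 0.139876 : 0.468248 : 0.391876
Convolve the two distributions (both contribute in 2-u steps):
  M: 0.3969×0.139876 = 0.055517
  M+2: 0.3969×0.468248 + 0.4662×0.139876 = 0.251058
  M+4: 0.3969×0.391876 + 0.4662×0.468248 + 0.1369×0.139876 = 0.392982
  M+6: 0.4662×0.391876 + 0.1369×0.468248 = 0.246796
  M+8: 0.1369×0.391876 = 0.053648
Scale to base peak (0.392982) = 100: 14.13 : 63.89 : 100.00 : 62.80 : 13.65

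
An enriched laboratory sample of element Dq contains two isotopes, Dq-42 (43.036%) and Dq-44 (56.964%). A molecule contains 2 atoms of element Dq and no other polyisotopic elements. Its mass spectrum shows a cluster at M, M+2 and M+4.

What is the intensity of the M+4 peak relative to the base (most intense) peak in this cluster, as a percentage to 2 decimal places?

66.18%

(0.43036 + 0.56964)^2 gives M 0.1852, M+2 0.4903, M+4 0.3245; the largest is M+2.
P(M+2) = C(2,1) × 0.43036^1 × 0.56964^1 = 2 × 0.43036 × 0.56964 = 0.490301 (base)
P(M+4) = C(2,2) × 0.43036^0 × 0.56964^2 = 1 × 1.0000 × 0.32448973 = 0.324490
Relative intensity = 0.324490 / 0.490301 × 100 = 66.18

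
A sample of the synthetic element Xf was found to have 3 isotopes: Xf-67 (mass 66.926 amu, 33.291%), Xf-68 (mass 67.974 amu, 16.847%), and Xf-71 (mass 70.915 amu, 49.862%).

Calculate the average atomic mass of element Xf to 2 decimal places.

69.09 amu

Ar = Σ fᵢ·mᵢ = 0.33291 × 66.926 + 0.16847 × 67.974 + 0.49862 × 70.915
= 22.2803 + 11.4516 + 35.3596 = 69.0915 amu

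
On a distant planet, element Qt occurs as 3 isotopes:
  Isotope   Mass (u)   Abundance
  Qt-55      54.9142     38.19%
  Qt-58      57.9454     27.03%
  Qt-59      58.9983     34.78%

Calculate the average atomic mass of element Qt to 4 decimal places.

The abundance-weighted mean is 0.3819 × 54.9142 + 0.2703 × 57.9454 + 0.3478 × 58.9983
= 20.97173 + 15.66264 + 20.51961 = 57.15398 u

57.1540 u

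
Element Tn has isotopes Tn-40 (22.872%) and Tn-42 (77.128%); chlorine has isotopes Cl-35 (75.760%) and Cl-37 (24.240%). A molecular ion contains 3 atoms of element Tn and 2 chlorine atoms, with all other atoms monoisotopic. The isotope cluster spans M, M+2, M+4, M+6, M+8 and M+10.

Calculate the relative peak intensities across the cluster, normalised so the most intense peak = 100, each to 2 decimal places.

1.63 : 17.57 : 66.47 : 100.00 : 45.79 : 6.41

Element Tn pattern (n=3): 0.01196499 : 0.12104354 : 0.40817795 : 0.45881352
Chlorine pattern (n=2): 0.57395776 : 0.36728448 : 0.05875776
Convolve the two distributions (both contribute in 2-u steps):
  M: 0.01196499×0.57395776 = 0.006867
  M+2: 0.01196499×0.36728448 + 0.12104354×0.57395776 = 0.073868
  M+4: 0.01196499×0.05875776 + 0.12104354×0.36728448 + 0.40817795×0.57395776 = 0.279437
  M+6: 0.12104354×0.05875776 + 0.40817795×0.36728448 + 0.45881352×0.57395776 = 0.420369
  M+8: 0.40817795×0.05875776 + 0.45881352×0.36728448 = 0.192499
  M+10: 0.45881352×0.05875776 = 0.026959
Scale to base peak (0.420369) = 100: 1.63 : 17.57 : 66.47 : 100.00 : 45.79 : 6.41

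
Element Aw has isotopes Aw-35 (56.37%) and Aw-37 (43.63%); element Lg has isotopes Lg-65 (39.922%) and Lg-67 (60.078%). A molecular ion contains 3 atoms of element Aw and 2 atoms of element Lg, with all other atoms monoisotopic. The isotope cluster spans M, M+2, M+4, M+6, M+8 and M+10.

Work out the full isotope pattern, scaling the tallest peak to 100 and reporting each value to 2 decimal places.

8.98 : 47.90 : 99.27 : 100.00 : 49.10 : 9.43

Element Aw pattern (n=3): 0.17912001 : 0.41591304 : 0.32191389 : 0.08305306
Element Lg pattern (n=2): 0.15937661 : 0.47968678 : 0.36093661
Convolve the two distributions (both contribute in 2-u steps):
  M: 0.17912001×0.15937661 = 0.028548
  M+2: 0.17912001×0.47968678 + 0.41591304×0.15937661 = 0.152208
  M+4: 0.17912001×0.36093661 + 0.41591304×0.47968678 + 0.32191389×0.15937661 = 0.315465
  M+6: 0.41591304×0.36093661 + 0.32191389×0.47968678 + 0.08305306×0.15937661 = 0.317773
  M+8: 0.32191389×0.36093661 + 0.08305306×0.47968678 = 0.156030
  M+10: 0.08305306×0.36093661 = 0.029977
Scale to base peak (0.317773) = 100: 8.98 : 47.90 : 99.27 : 100.00 : 49.10 : 9.43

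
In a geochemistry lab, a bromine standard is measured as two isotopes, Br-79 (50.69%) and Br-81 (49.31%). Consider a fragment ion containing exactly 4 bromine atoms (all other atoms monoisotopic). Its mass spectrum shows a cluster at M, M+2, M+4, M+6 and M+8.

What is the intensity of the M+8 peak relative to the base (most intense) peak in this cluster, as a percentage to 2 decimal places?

Term probabilities: M 0.0660, M+2 0.2569, M+4 0.3749, M+6 0.2431, M+8 0.0591. Base peak = M+4.
P(M+4) = C(4,2) × 0.5069^2 × 0.4931^2 = 6 × 0.25694761 × 0.24314761 = 0.374857 (base)
P(M+8) = C(4,4) × 0.5069^0 × 0.4931^4 = 1 × 1.0000 × 0.05912076 = 0.059121
Relative intensity = 0.059121 / 0.374857 × 100 = 15.77

15.77%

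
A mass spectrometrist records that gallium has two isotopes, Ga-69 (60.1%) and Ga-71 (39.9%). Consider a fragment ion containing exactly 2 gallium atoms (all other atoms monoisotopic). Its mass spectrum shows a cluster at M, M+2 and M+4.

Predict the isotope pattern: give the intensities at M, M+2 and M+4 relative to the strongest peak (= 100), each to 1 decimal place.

75.3 : 100.0 : 33.2

Each Ga atom is independently Ga-69 (p = 0.601) or Ga-71 (q = 0.399); the cluster is the binomial expansion (p + q)^2.
P(M) = 0.601^2 = 0.361201
P(M+2) = 2 × 0.601^1 × 0.399^1 = 0.479598
P(M+4) = 0.399^2 = 0.159201
The M+2 peak is largest (0.479598); scaling to 100 gives 75.3 : 100.0 : 33.2.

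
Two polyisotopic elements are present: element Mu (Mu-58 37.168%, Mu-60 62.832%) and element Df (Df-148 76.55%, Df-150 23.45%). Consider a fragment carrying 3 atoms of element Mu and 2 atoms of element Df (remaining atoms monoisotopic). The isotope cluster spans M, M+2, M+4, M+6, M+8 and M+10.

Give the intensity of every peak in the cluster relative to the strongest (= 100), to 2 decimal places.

8.49 : 48.28 : 100.00 : 89.68 : 31.97 : 3.85

Element Mu pattern (n=3): 0.05134611 : 0.26039973 : 0.44020221 : 0.24805195
Element Df pattern (n=2): 0.58599025 : 0.3590195 : 0.05499025
Convolve the two distributions (both contribute in 2-u steps):
  M: 0.05134611×0.58599025 = 0.030088
  M+2: 0.05134611×0.3590195 + 0.26039973×0.58599025 = 0.171026
  M+4: 0.05134611×0.05499025 + 0.26039973×0.3590195 + 0.44020221×0.58599025 = 0.354266
  M+6: 0.26039973×0.05499025 + 0.44020221×0.3590195 + 0.24805195×0.58599025 = 0.317717
  M+8: 0.44020221×0.05499025 + 0.24805195×0.3590195 = 0.113262
  M+10: 0.24805195×0.05499025 = 0.013640
Scale to base peak (0.354266) = 100: 8.49 : 48.28 : 100.00 : 89.68 : 31.97 : 3.85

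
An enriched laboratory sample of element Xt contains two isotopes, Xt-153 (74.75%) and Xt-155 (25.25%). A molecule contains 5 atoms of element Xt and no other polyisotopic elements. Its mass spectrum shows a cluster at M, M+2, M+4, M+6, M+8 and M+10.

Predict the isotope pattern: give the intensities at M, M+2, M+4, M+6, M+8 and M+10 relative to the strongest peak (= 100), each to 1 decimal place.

Expanding (0.7475 + 0.2525)^5:
P(M) = 0.7475^5 = 0.233376
P(M+2) = 5 × 0.7475^4 × 0.2525^1 = 0.394163
P(M+4) = 10 × 0.7475^3 × 0.2525^2 = 0.266291
P(M+6) = 10 × 0.7475^2 × 0.2525^3 = 0.089951
P(M+8) = 5 × 0.7475^1 × 0.2525^4 = 0.015192
P(M+10) = 0.2525^5 = 0.001026
The M+2 peak is largest (0.394163); scaling to 100 gives 59.2 : 100.0 : 67.6 : 22.8 : 3.9 : 0.3.

59.2 : 100.0 : 67.6 : 22.8 : 3.9 : 0.3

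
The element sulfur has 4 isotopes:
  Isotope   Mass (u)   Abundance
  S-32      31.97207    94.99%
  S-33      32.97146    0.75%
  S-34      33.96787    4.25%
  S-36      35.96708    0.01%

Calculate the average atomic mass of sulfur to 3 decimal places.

Average mass = Σ (abundance × isotope mass) = 0.9499 × 31.97207 + 0.0075 × 32.97146 + 0.0425 × 33.96787 + 0.0001 × 35.96708
= 30.370269 + 0.247286 + 1.443634 + 0.003597 = 32.064786 u

32.065 u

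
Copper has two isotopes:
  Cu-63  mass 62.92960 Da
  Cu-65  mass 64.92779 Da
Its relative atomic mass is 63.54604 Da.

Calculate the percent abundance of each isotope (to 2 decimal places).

Let x be the fractional abundance of Cu-63; then Cu-65 has abundance 1 − x.
62.92960·x + 64.92779·(1 − x) = 63.54604
(62.92960 − 64.92779)·x = 63.54604 − 64.92779
x = -1.38175 / -1.99819 = 0.69150 → 69.15% Cu-63, 30.85% Cu-65.

Cu-63: 69.15%, Cu-65: 30.85%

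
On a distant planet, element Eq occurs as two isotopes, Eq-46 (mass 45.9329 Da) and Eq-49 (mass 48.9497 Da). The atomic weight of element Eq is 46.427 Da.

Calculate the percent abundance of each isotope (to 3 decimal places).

Eq-46: 83.622%, Eq-49: 16.378%

With x = fraction of Eq-46 (so Eq-49 is 1 − x):
45.9329·x + 48.9497·(1 − x) = 46.427
(45.9329 − 48.9497)·x = 46.427 − 48.9497
x = -2.5227 / -3.0168 = 0.83622 → 83.622% Eq-46, 16.378% Eq-49.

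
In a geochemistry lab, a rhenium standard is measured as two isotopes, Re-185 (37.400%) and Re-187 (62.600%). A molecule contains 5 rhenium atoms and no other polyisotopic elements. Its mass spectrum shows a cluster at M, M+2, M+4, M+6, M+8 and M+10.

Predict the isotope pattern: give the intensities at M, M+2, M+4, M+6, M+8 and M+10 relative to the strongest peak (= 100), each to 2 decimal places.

Expanding (0.37400 + 0.62600)^5:
P(M) = 0.37400^5 = 0.007317
P(M+2) = 5 × 0.37400^4 × 0.62600^1 = 0.061239
P(M+4) = 10 × 0.37400^3 × 0.62600^2 = 0.205005
P(M+6) = 10 × 0.37400^2 × 0.62600^3 = 0.343136
P(M+8) = 5 × 0.37400^1 × 0.62600^4 = 0.287170
P(M+10) = 0.62600^5 = 0.096133
The M+6 peak is largest (0.343136); scaling to 100 gives 2.13 : 17.85 : 59.74 : 100.00 : 83.69 : 28.02.

2.13 : 17.85 : 59.74 : 100.00 : 83.69 : 28.02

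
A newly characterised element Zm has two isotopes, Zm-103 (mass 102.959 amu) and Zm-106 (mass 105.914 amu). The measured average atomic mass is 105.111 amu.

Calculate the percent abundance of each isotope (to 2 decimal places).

Zm-103: 27.17%, Zm-106: 72.83%

Let x be the fractional abundance of Zm-103; then Zm-106 has abundance 1 − x.
102.959·x + 105.914·(1 − x) = 105.111
(102.959 − 105.914)·x = 105.111 − 105.914
x = -0.803 / -2.955 = 0.27174 → 27.17% Zm-103, 72.83% Zm-106.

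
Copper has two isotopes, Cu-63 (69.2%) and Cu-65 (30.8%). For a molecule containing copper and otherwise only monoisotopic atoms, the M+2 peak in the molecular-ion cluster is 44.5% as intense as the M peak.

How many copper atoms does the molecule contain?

With n Cu atoms, P(M+2)/P(M) = C(n,1)·p^(n−1)q / p^n = n·q/p = n · 0.308/0.692.
n = 0.445 × 0.692/0.308 = 1.00 ≈ 1

1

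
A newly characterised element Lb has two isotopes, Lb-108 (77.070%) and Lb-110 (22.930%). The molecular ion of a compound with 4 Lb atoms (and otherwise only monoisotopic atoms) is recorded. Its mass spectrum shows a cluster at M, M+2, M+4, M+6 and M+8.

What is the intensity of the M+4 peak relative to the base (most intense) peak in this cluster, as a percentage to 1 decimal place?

44.6%

(0.77070 + 0.22930)^4 gives M 0.3528, M+2 0.4199, M+4 0.1874, M+6 0.0372, M+8 0.0028; the largest is M+2.
P(M+2) = C(4,1) × 0.77070^3 × 0.22930^1 = 4 × 0.45777922 × 0.2293 = 0.419875 (base)
P(M+4) = C(4,2) × 0.77070^2 × 0.22930^2 = 6 × 0.59397849 × 0.05257849 = 0.187383
Relative intensity = 0.187383 / 0.419875 × 100 = 44.6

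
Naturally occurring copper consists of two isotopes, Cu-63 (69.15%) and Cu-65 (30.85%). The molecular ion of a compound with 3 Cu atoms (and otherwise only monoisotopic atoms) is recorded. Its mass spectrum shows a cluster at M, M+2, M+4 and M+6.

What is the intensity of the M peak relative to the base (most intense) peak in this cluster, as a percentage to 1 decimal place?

Term probabilities: M 0.3307, M+2 0.4425, M+4 0.1974, M+6 0.0294. Base peak = M+2.
P(M+2) = C(3,1) × 0.6915^2 × 0.3085^1 = 3 × 0.47817225 × 0.3085 = 0.442548 (base)
P(M) = C(3,0) × 0.6915^3 × 0.3085^0 = 1 × 0.33065611 × 1.0000 = 0.330656
Relative intensity = 0.330656 / 0.442548 × 100 = 74.7

74.7%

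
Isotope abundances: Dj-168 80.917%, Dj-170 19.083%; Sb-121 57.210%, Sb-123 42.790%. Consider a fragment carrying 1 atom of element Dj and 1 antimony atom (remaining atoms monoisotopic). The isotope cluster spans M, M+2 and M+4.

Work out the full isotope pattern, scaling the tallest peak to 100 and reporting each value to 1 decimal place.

100.0 : 98.4 : 17.6

Element Dj pattern (n=1): 0.80917 : 0.19083
Antimony pattern (n=1): 0.5721 : 0.4279
Convolve the two distributions (both contribute in 2-u steps):
  M: 0.80917×0.5721 = 0.462926
  M+2: 0.80917×0.4279 + 0.19083×0.5721 = 0.455418
  M+4: 0.19083×0.4279 = 0.081656
Scale to base peak (0.462926) = 100: 100.0 : 98.4 : 17.6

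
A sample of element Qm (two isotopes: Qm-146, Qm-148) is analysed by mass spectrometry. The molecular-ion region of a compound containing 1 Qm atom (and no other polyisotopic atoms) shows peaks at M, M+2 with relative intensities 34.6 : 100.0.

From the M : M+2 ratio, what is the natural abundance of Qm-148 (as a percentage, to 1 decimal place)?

Write p for the Qm-146 fraction. I(M+2)/I(M) = [C(1,1)·p^0·(1−p)] / p^1 = 1·(1−p)/p = 100.0/34.6 = 2.8902
(1−p)/p = 2.8902/1 = 2.8902  ⇒  p = 1/(1 + 2.8902) = 0.2571
Qm-146: 25.7%, Qm-148: 74.3%.

74.3%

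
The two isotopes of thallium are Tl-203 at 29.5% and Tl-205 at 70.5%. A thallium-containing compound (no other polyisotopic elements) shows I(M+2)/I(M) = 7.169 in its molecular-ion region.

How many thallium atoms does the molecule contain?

3

The M+2/M ratio from n Tl atoms is n · q/p = n · 0.705/0.295.
n = 7.169 × 0.295/0.705 = 3.00 ≈ 3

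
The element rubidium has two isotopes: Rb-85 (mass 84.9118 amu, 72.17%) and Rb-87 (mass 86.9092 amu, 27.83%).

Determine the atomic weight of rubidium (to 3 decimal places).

85.468 amu

Average mass = Σ (abundance × isotope mass) = 0.7217 × 84.9118 + 0.2783 × 86.9092
= 61.28085 + 24.18683 = 85.46768 amu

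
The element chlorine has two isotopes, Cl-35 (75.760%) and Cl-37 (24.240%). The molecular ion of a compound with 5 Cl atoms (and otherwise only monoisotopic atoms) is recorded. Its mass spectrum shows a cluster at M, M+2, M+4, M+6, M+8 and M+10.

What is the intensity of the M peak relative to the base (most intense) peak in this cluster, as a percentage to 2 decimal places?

Term probabilities: M 0.2496, M+2 0.3993, M+4 0.2555, M+6 0.0817, M+8 0.0131, M+10 0.0008. Base peak = M+2.
P(M+2) = C(5,1) × 0.75760^4 × 0.24240^1 = 5 × 0.32942751 × 0.2424 = 0.399266 (base)
P(M) = C(5,0) × 0.75760^5 × 0.24240^0 = 1 × 0.24957428 × 1.0000 = 0.249574
Relative intensity = 0.249574 / 0.399266 × 100 = 62.51

62.51%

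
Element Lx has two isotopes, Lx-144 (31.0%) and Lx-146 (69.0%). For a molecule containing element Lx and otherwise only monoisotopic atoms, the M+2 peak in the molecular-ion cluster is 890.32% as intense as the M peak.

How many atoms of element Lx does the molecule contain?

4

For n independent Lx atoms, I(M+2)/I(M) = n · (abundance Lx-146) / (abundance Lx-144) = n · 0.690/0.310.
n = 8.9032 × 0.310/0.690 = 4.00 ≈ 4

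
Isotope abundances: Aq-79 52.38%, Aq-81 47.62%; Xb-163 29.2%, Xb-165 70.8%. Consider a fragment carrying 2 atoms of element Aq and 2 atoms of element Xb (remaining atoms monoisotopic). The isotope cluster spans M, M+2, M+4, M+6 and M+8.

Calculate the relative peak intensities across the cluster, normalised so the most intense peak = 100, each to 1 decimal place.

6.4 : 43.0 : 100.0 : 94.7 : 31.3

Element Aq pattern (n=2): 0.27436644 : 0.49886712 : 0.22676644
Element Xb pattern (n=2): 0.085264 : 0.413472 : 0.501264
Convolve the two distributions (both contribute in 2-u steps):
  M: 0.27436644×0.085264 = 0.023394
  M+2: 0.27436644×0.413472 + 0.49886712×0.085264 = 0.155978
  M+4: 0.27436644×0.501264 + 0.49886712×0.413472 + 0.22676644×0.085264 = 0.363133
  M+6: 0.49886712×0.501264 + 0.22676644×0.413472 = 0.343826
  M+8: 0.22676644×0.501264 = 0.113670
Scale to base peak (0.363133) = 100: 6.4 : 43.0 : 100.0 : 94.7 : 31.3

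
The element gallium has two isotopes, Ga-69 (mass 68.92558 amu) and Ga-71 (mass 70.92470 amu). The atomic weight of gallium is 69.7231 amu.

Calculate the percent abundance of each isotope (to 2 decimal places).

Writing the weighted mean with unknown fraction x of Ga-69:
68.92558·x + 70.92470·(1 − x) = 69.7231
(68.92558 − 70.92470)·x = 69.7231 − 70.92470
x = -1.20160 / -1.99912 = 0.60106 → 60.11% Ga-69, 39.89% Ga-71.

Ga-69: 60.11%, Ga-71: 39.89%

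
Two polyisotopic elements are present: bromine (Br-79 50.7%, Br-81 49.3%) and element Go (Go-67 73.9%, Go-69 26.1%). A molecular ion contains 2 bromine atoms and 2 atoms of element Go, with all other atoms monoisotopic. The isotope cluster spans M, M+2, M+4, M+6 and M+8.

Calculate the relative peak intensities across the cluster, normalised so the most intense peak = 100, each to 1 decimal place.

Bromine pattern (n=2): 0.257049 : 0.499902 : 0.243049
Element Go pattern (n=2): 0.546121 : 0.385758 : 0.068121
Convolve the two distributions (both contribute in 2-u steps):
  M: 0.257049×0.546121 = 0.140380
  M+2: 0.257049×0.385758 + 0.499902×0.546121 = 0.372166
  M+4: 0.257049×0.068121 + 0.499902×0.385758 + 0.243049×0.546121 = 0.343086
  M+6: 0.499902×0.068121 + 0.243049×0.385758 = 0.127812
  M+8: 0.243049×0.068121 = 0.016557
Scale to base peak (0.372166) = 100: 37.7 : 100.0 : 92.2 : 34.3 : 4.4

37.7 : 100.0 : 92.2 : 34.3 : 4.4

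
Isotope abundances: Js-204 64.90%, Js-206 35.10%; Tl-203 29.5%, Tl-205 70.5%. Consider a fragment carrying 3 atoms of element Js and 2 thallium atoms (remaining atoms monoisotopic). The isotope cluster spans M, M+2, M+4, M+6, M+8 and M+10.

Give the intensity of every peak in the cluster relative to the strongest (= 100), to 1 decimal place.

Element Js pattern (n=3): 0.27335945 : 0.44352465 : 0.23987235 : 0.04324355
Thallium pattern (n=2): 0.087025 : 0.41595 : 0.497025
Convolve the two distributions (both contribute in 2-u steps):
  M: 0.27335945×0.087025 = 0.023789
  M+2: 0.27335945×0.41595 + 0.44352465×0.087025 = 0.152302
  M+4: 0.27335945×0.497025 + 0.44352465×0.41595 + 0.23987235×0.087025 = 0.341225
  M+6: 0.44352465×0.497025 + 0.23987235×0.41595 + 0.04324355×0.087025 = 0.323981
  M+8: 0.23987235×0.497025 + 0.04324355×0.41595 = 0.137210
  M+10: 0.04324355×0.497025 = 0.021493
Scale to base peak (0.341225) = 100: 7.0 : 44.6 : 100.0 : 94.9 : 40.2 : 6.3

7.0 : 44.6 : 100.0 : 94.9 : 40.2 : 6.3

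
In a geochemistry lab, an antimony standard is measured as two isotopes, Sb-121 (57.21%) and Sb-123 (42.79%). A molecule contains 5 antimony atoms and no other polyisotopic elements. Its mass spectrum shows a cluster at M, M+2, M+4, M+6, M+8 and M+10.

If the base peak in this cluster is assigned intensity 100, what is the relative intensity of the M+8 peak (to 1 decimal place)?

28.0

(0.5721 + 0.4279)^5 gives M 0.0613, M+2 0.2292, M+4 0.3428, M+6 0.2564, M+8 0.0959, M+10 0.0143; the largest is M+4.
P(M+4) = C(5,2) × 0.5721^3 × 0.4279^2 = 10 × 0.18724742 × 0.18309841 = 0.342847 (base)
P(M+8) = C(5,4) × 0.5721^1 × 0.4279^4 = 5 × 0.5721 × 0.03352503 = 0.095898
Relative intensity = 0.095898 / 0.342847 × 100 = 28.0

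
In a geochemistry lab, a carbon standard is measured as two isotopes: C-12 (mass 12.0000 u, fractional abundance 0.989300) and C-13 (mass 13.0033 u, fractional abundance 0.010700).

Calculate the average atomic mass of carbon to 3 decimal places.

12.011 u

The abundance-weighted mean is 0.989300 × 12.0000 + 0.010700 × 13.0033
= 11.87160 + 0.13914 = 12.01074 u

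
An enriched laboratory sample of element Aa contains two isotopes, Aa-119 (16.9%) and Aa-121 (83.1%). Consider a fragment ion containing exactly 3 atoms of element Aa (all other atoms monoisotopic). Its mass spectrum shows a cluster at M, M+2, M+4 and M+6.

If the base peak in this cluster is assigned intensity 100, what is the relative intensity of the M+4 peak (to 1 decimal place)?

61.0

(0.169 + 0.831)^3 gives M 0.0048, M+2 0.0712, M+4 0.3501, M+6 0.5739; the largest is M+6.
P(M+6) = C(3,3) × 0.169^0 × 0.831^3 = 1 × 1.0000 × 0.57385619 = 0.573856 (base)
P(M+4) = C(3,2) × 0.169^1 × 0.831^2 = 3 × 0.1690 × 0.690561 = 0.350114
Relative intensity = 0.350114 / 0.573856 × 100 = 61.0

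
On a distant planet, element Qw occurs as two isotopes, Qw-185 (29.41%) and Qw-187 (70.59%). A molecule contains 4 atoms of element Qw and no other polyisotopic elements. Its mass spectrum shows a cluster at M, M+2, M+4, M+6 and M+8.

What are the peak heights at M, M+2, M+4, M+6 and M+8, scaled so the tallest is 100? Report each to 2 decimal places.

1.81 : 17.36 : 62.49 : 100.00 : 60.01

Expanding (0.2941 + 0.7059)^4:
P(M) = 0.2941^4 = 0.007481
P(M+2) = 4 × 0.2941^3 × 0.7059^1 = 0.071827
P(M+4) = 6 × 0.2941^2 × 0.7059^2 = 0.258599
P(M+6) = 4 × 0.2941^1 × 0.7059^3 = 0.413794
P(M+8) = 0.7059^4 = 0.248298
The M+6 peak is largest (0.413794); scaling to 100 gives 1.81 : 17.36 : 62.49 : 100.00 : 60.01.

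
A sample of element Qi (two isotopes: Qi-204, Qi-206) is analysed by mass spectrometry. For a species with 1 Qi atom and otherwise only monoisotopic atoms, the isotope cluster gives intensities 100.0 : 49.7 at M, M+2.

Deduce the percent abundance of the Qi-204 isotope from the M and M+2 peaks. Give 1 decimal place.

If p is the fraction of Qi that is Qi-204, then I(M+2)/I(M) = [C(1,1)·p^0·(1−p)] / p^1 = 1·(1−p)/p = 49.7/100.0 = 0.4970
(1−p)/p = 0.4970/1 = 0.4970  ⇒  p = 1/(1 + 0.4970) = 0.6680
Qi-204: 66.8%, Qi-206: 33.2%.

66.8%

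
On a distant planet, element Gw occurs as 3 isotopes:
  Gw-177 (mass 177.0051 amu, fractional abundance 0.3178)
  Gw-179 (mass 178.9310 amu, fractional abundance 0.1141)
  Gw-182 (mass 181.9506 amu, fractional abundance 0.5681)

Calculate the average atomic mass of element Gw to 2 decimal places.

Weight each isotope mass by its fractional abundance: 0.3178 × 177.0051 + 0.1141 × 178.9310 + 0.5681 × 181.9506
= 56.25222 + 20.41603 + 103.36614 = 180.03439 amu

180.03 amu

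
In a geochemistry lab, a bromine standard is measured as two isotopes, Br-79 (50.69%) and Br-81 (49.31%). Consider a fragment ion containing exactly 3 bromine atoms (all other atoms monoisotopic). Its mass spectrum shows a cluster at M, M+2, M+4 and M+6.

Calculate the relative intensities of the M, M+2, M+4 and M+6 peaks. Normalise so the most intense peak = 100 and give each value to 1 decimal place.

34.3 : 100.0 : 97.3 : 31.5

Each Br atom is independently Br-79 (p = 0.5069) or Br-81 (q = 0.4931); the cluster is the binomial expansion (p + q)^3.
P(M) = 0.5069^3 = 0.130247
P(M+2) = 3 × 0.5069^2 × 0.4931^1 = 0.380103
P(M+4) = 3 × 0.5069^1 × 0.4931^2 = 0.369755
P(M+6) = 0.4931^3 = 0.119896
The M+2 peak is largest (0.380103); scaling to 100 gives 34.3 : 100.0 : 97.3 : 31.5.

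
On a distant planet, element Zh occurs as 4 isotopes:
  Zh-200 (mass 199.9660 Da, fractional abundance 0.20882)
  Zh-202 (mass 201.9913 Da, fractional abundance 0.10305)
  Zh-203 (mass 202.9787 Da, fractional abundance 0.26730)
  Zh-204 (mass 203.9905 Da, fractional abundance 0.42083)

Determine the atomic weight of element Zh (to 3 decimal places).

Weight each isotope mass by its fractional abundance: 0.20882 × 199.9660 + 0.10305 × 201.9913 + 0.26730 × 202.9787 + 0.42083 × 203.9905
= 41.75690 + 20.81520 + 54.25621 + 85.84532 = 202.67363 Da

202.674 Da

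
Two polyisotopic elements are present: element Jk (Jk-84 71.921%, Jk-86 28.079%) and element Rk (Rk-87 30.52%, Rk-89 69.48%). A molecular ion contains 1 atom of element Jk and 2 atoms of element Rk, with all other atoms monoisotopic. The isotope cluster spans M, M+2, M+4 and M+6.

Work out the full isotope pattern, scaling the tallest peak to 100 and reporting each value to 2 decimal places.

Element Jk pattern (n=1): 0.71921 : 0.28079
Element Rk pattern (n=2): 0.09314704 : 0.42410592 : 0.48274704
Convolve the two distributions (both contribute in 2-u steps):
  M: 0.71921×0.09314704 = 0.066992
  M+2: 0.71921×0.42410592 + 0.28079×0.09314704 = 0.331176
  M+4: 0.71921×0.48274704 + 0.28079×0.42410592 = 0.466281
  M+6: 0.28079×0.48274704 = 0.135551
Scale to base peak (0.466281) = 100: 14.37 : 71.02 : 100.00 : 29.07

14.37 : 71.02 : 100.00 : 29.07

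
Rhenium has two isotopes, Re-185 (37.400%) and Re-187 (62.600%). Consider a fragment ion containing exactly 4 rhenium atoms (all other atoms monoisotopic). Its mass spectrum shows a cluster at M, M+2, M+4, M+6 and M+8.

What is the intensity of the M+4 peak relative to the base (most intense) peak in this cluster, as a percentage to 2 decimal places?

(0.37400 + 0.62600)^4 gives M 0.0196, M+2 0.1310, M+4 0.3289, M+6 0.3670, M+8 0.1536; the largest is M+6.
P(M+6) = C(4,3) × 0.37400^1 × 0.62600^3 = 4 × 0.3740 × 0.24531438 = 0.366990 (base)
P(M+4) = C(4,2) × 0.37400^2 × 0.62600^2 = 6 × 0.139876 × 0.391876 = 0.328884
Relative intensity = 0.328884 / 0.366990 × 100 = 89.62

89.62%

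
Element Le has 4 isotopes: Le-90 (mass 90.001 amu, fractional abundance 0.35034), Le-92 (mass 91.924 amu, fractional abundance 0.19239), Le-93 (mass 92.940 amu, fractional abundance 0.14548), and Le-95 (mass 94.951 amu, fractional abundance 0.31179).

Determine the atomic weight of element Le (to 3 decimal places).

92.342 amu

The abundance-weighted mean is 0.35034 × 90.001 + 0.19239 × 91.924 + 0.14548 × 92.940 + 0.31179 × 94.951
= 31.5310 + 17.6853 + 13.5209 + 29.6048 = 92.3420 amu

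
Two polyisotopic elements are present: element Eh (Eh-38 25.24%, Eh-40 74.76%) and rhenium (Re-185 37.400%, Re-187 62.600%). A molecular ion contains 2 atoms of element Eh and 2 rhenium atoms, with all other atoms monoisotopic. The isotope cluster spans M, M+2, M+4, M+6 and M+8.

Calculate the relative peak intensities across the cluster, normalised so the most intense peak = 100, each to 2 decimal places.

Element Eh pattern (n=2): 0.06370576 : 0.37738848 : 0.55890576
Rhenium pattern (n=2): 0.139876 : 0.468248 : 0.391876
Convolve the two distributions (both contribute in 2-u steps):
  M: 0.06370576×0.139876 = 0.008911
  M+2: 0.06370576×0.468248 + 0.37738848×0.139876 = 0.082618
  M+4: 0.06370576×0.391876 + 0.37738848×0.468248 + 0.55890576×0.139876 = 0.279854
  M+6: 0.37738848×0.391876 + 0.55890576×0.468248 = 0.409596
  M+8: 0.55890576×0.391876 = 0.219022
Scale to base peak (0.409596) = 100: 2.18 : 20.17 : 68.32 : 100.00 : 53.47

2.18 : 20.17 : 68.32 : 100.00 : 53.47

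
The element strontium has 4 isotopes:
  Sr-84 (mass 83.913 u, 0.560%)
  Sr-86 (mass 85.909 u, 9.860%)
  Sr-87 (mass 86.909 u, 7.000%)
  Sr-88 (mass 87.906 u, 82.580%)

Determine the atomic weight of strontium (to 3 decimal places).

87.617 u

Weight each isotope mass by its fractional abundance: 0.00560 × 83.913 + 0.09860 × 85.909 + 0.07000 × 86.909 + 0.82580 × 87.906
= 0.4699 + 8.4706 + 6.0836 + 72.5928 = 87.6169 u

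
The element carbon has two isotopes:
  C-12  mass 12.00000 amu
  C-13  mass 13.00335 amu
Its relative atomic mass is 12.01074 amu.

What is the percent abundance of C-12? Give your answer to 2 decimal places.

With x = fraction of C-12 (so C-13 is 1 − x):
12.00000·x + 13.00335·(1 − x) = 12.01074
(12.00000 − 13.00335)·x = 12.01074 − 13.00335
x = -0.99261 / -1.00335 = 0.98930 → 98.93% C-12, 1.07% C-13.

98.93%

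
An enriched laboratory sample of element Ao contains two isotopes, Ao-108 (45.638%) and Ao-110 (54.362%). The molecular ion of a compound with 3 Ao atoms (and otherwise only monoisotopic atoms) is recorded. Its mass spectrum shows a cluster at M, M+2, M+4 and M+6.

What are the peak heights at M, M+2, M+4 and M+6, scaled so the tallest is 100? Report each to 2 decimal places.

Expanding (0.45638 + 0.54362)^3:
P(M) = 0.45638^3 = 0.095056
P(M+2) = 3 × 0.45638^2 × 0.54362^1 = 0.339680
P(M+4) = 3 × 0.45638^1 × 0.54362^2 = 0.404612
P(M+6) = 0.54362^3 = 0.160652
The M+4 peak is largest (0.404612); scaling to 100 gives 23.49 : 83.95 : 100.00 : 39.71.

23.49 : 83.95 : 100.00 : 39.71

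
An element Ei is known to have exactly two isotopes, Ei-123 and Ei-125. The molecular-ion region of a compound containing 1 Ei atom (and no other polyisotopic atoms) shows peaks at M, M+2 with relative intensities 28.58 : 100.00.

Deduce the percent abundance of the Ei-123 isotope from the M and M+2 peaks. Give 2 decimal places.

Let p = fractional abundance of Ei-123. I(M+2)/I(M) = [C(1,1)·p^0·(1−p)] / p^1 = 1·(1−p)/p = 100.00/28.58 = 3.4990
(1−p)/p = 3.4990/1 = 3.4990  ⇒  p = 1/(1 + 3.4990) = 0.2223
Ei-123: 22.23%, Ei-125: 77.77%.

22.23%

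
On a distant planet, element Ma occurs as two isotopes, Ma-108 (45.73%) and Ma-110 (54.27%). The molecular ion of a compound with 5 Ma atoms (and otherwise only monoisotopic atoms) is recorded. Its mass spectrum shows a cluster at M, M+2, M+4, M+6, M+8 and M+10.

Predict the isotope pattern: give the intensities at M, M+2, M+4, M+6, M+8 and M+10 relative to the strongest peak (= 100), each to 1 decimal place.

6.0 : 35.5 : 84.3 : 100.0 : 59.3 : 14.1

Each Ma atom is independently Ma-108 (p = 0.4573) or Ma-110 (q = 0.5427); the cluster is the binomial expansion (p + q)^5.
P(M) = 0.4573^5 = 0.019999
P(M+2) = 5 × 0.4573^4 × 0.5427^1 = 0.118668
P(M+4) = 10 × 0.4573^3 × 0.5427^2 = 0.281659
P(M+6) = 10 × 0.4573^2 × 0.5427^3 = 0.334258
P(M+8) = 5 × 0.4573^1 × 0.5427^4 = 0.198340
P(M+10) = 0.5427^5 = 0.047076
The M+6 peak is largest (0.334258); scaling to 100 gives 6.0 : 35.5 : 84.3 : 100.0 : 59.3 : 14.1.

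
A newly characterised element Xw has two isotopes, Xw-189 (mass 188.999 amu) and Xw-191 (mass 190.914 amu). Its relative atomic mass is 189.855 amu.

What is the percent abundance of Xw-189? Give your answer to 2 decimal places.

55.30%

Writing the weighted mean with unknown fraction x of Xw-189:
188.999·x + 190.914·(1 − x) = 189.855
(188.999 − 190.914)·x = 189.855 − 190.914
x = -1.059 / -1.915 = 0.55300 → 55.30% Xw-189, 44.70% Xw-191.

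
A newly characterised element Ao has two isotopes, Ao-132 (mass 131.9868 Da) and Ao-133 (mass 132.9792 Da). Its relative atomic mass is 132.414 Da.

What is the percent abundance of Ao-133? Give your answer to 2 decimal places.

43.05%

Writing the weighted mean with unknown fraction x of Ao-132:
131.9868·x + 132.9792·(1 − x) = 132.414
(131.9868 − 132.9792)·x = 132.414 − 132.9792
x = -0.5652 / -0.9924 = 0.56953 → 56.95% Ao-132, 43.05% Ao-133.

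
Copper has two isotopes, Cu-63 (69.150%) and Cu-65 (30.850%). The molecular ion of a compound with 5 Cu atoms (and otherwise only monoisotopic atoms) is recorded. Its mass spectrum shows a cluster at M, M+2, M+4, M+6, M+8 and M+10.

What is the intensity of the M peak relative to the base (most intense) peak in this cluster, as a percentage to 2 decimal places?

Term probabilities: M 0.1581, M+2 0.3527, M+4 0.3147, M+6 0.1404, M+8 0.0313, M+10 0.0028. Base peak = M+2.
P(M+2) = C(5,1) × 0.69150^4 × 0.30850^1 = 5 × 0.2286487 × 0.3085 = 0.352691 (base)
P(M) = C(5,0) × 0.69150^5 × 0.30850^0 = 1 × 0.15811058 × 1.0000 = 0.158111
Relative intensity = 0.158111 / 0.352691 × 100 = 44.83

44.83%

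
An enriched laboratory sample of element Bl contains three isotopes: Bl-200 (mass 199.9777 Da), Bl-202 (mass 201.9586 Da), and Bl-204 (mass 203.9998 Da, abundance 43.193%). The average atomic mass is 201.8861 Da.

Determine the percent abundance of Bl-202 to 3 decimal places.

8.639%

The remaining 56.807% is split between Bl-200 (fraction x) and Bl-202 (fraction 0.56807 − x).
Substituting: 199.9777x + 201.9586(0.56807 − x) = 113.772466386
(199.9777 − 201.9586)x = -0.954155516  ⇒  x = 0.48168, y = 0.08639
Bl-200: 48.168%, Bl-202: 8.639%.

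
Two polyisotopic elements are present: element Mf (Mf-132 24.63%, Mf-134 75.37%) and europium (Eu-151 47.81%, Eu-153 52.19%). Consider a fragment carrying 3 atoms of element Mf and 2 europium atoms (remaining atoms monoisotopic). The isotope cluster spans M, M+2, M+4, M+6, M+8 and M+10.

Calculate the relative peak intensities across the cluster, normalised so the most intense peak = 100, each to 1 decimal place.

1.0 : 11.3 : 48.9 : 100.0 : 95.2 : 33.8

Element Mf pattern (n=3): 0.01494147 : 0.13716667 : 0.41974226 : 0.4281496
Europium pattern (n=2): 0.22857961 : 0.49904078 : 0.27237961
Convolve the two distributions (both contribute in 2-u steps):
  M: 0.01494147×0.22857961 = 0.003415
  M+2: 0.01494147×0.49904078 + 0.13716667×0.22857961 = 0.038810
  M+4: 0.01494147×0.27237961 + 0.13716667×0.49904078 + 0.41974226×0.22857961 = 0.168466
  M+6: 0.13716667×0.27237961 + 0.41974226×0.49904078 + 0.4281496×0.22857961 = 0.344696
  M+8: 0.41974226×0.27237961 + 0.4281496×0.49904078 = 0.327993
  M+10: 0.4281496×0.27237961 = 0.116619
Scale to base peak (0.344696) = 100: 1.0 : 11.3 : 48.9 : 100.0 : 95.2 : 33.8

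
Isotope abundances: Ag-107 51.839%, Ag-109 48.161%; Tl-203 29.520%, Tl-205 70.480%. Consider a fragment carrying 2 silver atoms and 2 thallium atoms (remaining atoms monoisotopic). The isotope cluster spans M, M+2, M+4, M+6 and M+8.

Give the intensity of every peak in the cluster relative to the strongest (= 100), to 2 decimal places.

6.48 : 42.97 : 100.00 : 95.32 : 31.87

Silver pattern (n=2): 0.26872819 : 0.49932362 : 0.23194819
Thallium pattern (n=2): 0.08714304 : 0.41611392 : 0.49674304
Convolve the two distributions (both contribute in 2-u steps):
  M: 0.26872819×0.08714304 = 0.023418
  M+2: 0.26872819×0.41611392 + 0.49932362×0.08714304 = 0.155334
  M+4: 0.26872819×0.49674304 + 0.49932362×0.41611392 + 0.23194819×0.08714304 = 0.361477
  M+6: 0.49932362×0.49674304 + 0.23194819×0.41611392 = 0.344552
  M+8: 0.23194819×0.49674304 = 0.115219
Scale to base peak (0.361477) = 100: 6.48 : 42.97 : 100.00 : 95.32 : 31.87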